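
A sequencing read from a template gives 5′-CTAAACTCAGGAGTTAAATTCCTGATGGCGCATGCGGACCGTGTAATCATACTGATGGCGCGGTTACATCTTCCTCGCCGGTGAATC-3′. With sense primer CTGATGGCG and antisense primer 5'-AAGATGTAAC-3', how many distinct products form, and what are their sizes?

The forward primer CTGATGGCG matches the top strand at positions 22–30, 52–60.
The reverse primer's reverse complement is GTTACATCTT, matching at positions 63–72.
Each forward site pairs with the reverse site to give a product ending at position 72: sizes 51, 21 bp.

Two products: 51 bp, 21 bp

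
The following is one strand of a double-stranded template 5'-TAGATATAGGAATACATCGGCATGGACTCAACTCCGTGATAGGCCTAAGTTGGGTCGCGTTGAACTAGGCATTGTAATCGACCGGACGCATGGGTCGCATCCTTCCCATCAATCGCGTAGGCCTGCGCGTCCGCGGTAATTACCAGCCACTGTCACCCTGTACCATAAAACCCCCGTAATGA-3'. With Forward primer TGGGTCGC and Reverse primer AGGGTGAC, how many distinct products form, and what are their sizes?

The forward primer TGGGTCGC matches the top strand at positions 51–58, 91–98.
The reverse primer's reverse complement is GTCACCCT, matching at positions 152–159.
Each forward site pairs with the reverse site to give a product ending at position 159: sizes 109, 69 bp.

Two products: 109 bp, 69 bp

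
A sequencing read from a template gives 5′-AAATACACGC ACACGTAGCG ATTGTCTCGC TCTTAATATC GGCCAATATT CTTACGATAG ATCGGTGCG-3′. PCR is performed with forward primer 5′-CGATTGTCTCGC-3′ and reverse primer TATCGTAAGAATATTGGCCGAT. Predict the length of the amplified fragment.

41 bp

The forward primer matches the template at positions 19–30.
Reverse complement of the reverse primer: ATCGGCCAATATTCTTACGATA. This occurs on the top strand at positions 38–59.
The product runs from position 19 to position 59, so its length is 59 − 19 + 1 = 41 bp.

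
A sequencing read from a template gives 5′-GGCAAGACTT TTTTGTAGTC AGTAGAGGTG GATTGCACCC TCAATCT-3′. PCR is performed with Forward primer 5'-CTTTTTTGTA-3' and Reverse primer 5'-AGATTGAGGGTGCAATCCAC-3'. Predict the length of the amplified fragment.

Forward primer CTTTTTTGTA is found on the top strand at positions 8–17.
Reverse complement of the reverse primer: GTGGATTGCACCCTCAATCT. This occurs on the top strand at positions 28–47.
The product runs from position 8 to position 47, so its length is 47 − 8 + 1 = 40 bp.

40 bp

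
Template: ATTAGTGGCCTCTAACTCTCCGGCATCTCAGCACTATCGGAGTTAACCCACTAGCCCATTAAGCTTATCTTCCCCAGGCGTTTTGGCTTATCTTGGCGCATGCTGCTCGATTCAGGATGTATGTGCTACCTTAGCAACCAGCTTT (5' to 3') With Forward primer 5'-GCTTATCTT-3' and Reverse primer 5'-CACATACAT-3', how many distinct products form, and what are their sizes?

Two products: 63 bp, 40 bp

The forward primer GCTTATCTT matches the top strand at positions 63–71, 86–94.
The reverse primer's reverse complement is ATGTATGTG, matching at positions 117–125.
Each forward site pairs with the reverse site to give a product ending at position 125: sizes 63, 40 bp.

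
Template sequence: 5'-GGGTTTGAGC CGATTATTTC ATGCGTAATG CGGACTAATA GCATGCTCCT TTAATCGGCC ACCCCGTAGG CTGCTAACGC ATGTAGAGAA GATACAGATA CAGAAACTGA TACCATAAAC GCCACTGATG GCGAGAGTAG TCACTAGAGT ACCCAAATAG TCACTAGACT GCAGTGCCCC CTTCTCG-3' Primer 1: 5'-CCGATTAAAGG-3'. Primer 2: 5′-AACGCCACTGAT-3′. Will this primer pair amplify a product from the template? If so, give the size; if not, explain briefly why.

No product — the primers' 3' ends point away from each other.

Primer 1 (CCGATTAAAGG) has reverse complement CCTTTAATCGG, which matches the top strand at positions 48–58; primer 1 anneals to the top strand there with its 3' end pointing upstream toward position 48.
Primer 2 (AACGCCACTGAT) matches the top strand directly at positions 118–129; it anneals to the bottom strand with its 3' end pointing downstream toward position 129.
The 3' ends diverge (primer 1 extends toward position 1, primer 2 toward position 187), so the primers never converge on a shared product.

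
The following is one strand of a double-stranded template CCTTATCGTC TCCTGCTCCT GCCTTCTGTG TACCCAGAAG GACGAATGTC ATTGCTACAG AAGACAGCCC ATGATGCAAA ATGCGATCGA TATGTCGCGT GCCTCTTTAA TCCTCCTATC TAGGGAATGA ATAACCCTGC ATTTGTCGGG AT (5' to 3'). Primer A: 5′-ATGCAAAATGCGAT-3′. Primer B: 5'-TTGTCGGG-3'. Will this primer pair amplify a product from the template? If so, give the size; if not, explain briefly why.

No product — both primers anneal to the same strand and extend in the same direction.

Primer A (ATGCAAAATGCGAT) matches the top strand at positions 74–87 (3' end points downstream).
Primer B (TTGTCGGG) also matches the top strand directly, at positions 143–150 — its reverse complement CCCGACAA is not present.
Both primers anneal to the bottom strand with 3' ends pointing the same way, so neither can prime synthesis back toward the other.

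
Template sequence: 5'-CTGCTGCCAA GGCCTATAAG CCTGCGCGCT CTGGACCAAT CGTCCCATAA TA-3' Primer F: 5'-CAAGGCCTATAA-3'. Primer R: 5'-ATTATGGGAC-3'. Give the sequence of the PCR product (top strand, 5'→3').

The forward primer matches the template at positions 8–19.
Taking the reverse complement of ATTATGGGAC gives GTCCCATAAT, found at positions 42–51 on the template; the primer anneals here to the top strand with its 3' end pointing upstream.
The product is the template from position 8 through 51 (44 bp).

5'-CAAGGCCTATAAGCCTGCGCGCTCTGGACCAATCGTCCCATAAT-3'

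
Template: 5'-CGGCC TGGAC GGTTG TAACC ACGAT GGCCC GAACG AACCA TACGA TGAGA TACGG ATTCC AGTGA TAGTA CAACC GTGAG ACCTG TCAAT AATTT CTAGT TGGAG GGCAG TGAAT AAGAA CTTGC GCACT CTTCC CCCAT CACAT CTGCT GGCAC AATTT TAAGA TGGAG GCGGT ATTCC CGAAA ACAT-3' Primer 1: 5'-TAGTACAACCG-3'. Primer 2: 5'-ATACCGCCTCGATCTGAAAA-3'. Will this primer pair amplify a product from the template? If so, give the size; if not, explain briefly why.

No product — primer 2 has no binding site in the template.

Primer 2 (ATACCGCCTCGATCTGAAAA) does not match the top strand, and its reverse complement TTTTCAGATCGAGGCGGTAT does not match either.
With no annealing site for primer 2, no amplification occurs.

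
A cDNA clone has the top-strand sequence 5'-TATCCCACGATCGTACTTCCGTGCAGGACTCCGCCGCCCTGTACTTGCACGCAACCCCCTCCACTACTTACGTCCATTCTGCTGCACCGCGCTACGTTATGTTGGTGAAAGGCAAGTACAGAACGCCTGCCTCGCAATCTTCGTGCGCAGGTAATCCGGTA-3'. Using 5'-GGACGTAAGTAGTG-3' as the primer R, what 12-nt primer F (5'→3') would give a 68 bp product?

The reverse primer's reverse complement CACTACTTACGTCC matches the template at positions 62–75, so the product ends at position 75.
A 68 bp product then starts at position 75 − 68 + 1 = 8.
The forward primer is identical to the top strand there: CGATCGTACTTC.

5'-CGATCGTACTTC-3'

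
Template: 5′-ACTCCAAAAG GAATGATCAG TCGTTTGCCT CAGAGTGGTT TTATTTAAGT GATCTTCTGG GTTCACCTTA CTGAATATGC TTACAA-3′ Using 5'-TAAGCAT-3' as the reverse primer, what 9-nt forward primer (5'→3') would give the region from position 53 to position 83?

5'-TCTTCTGGG-3'

The reverse primer's reverse complement ATGCTTA matches the template at positions 77–83; the product starts at position 53.
The forward primer is identical to the top strand over positions 53–61: TCTTCTGGG.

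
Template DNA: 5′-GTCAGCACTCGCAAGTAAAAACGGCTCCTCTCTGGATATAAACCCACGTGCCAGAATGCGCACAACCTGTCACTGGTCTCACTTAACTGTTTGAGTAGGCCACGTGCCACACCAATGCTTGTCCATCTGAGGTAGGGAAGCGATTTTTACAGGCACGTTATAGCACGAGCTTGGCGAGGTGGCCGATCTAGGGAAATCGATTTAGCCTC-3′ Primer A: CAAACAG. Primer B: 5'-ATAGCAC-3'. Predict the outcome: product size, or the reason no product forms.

No product — the primers' 3' ends point away from each other.

Primer A (CAAACAG) has reverse complement CTGTTTG, which matches the top strand at positions 87–93; primer A anneals to the top strand there with its 3' end pointing upstream toward position 87.
Primer B (ATAGCAC) matches the top strand directly at positions 160–166; it anneals to the bottom strand with its 3' end pointing downstream toward position 166.
The 3' ends diverge (primer A extends toward position 1, primer B toward position 209), so the primers never converge on a shared product.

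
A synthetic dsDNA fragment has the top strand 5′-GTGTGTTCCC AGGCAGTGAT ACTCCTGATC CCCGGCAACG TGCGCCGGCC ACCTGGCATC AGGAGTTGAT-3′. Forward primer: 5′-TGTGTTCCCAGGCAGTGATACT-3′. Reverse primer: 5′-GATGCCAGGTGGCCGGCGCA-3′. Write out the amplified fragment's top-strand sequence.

Scanning the template, TGTGTTCCCAGGCAGTGATACT occurs at positions 2–23; this primer anneals to the bottom strand there with its 3' end pointing downstream.
Reverse complement of the reverse primer: TGCGCCGGCCACCTGGCATC. This occurs on the top strand at positions 41–60.
The product is the template from position 2 through 60 (59 bp).

5'-TGTGTTCCCAGGCAGTGATACTCCTGATCCCCGGCAACGTGCGCCGGCCACCTGGCATC-3'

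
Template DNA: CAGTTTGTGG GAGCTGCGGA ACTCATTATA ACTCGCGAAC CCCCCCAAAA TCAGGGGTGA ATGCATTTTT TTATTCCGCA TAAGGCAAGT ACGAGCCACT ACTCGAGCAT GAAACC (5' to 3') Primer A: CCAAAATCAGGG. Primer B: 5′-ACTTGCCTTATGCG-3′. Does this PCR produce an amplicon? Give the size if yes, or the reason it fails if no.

Primer A (CCAAAATCAGGG) matches the top strand at positions 45–56; it acts as a forward primer.
Primer B's reverse complement is CGCATAAGGCAAGT, matching the top strand at positions 77–90; it acts as a reverse primer.
The 3' ends face each other across positions 45–90, giving a 46 bp product.

Yes — a 46 bp product.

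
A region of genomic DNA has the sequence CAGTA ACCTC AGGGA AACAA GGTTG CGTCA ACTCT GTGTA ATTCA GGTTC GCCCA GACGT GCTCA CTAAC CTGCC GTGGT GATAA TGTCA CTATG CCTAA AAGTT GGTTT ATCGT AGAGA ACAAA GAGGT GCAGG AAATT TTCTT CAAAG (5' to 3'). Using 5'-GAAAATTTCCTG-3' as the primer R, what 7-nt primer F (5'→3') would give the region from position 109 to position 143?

The reverse primer's reverse complement CAGGAAATTTTC matches the template at positions 132–143; the product starts at position 109.
The forward primer is identical to the top strand over positions 109–115: TTATCGT.

5'-TTATCGT-3'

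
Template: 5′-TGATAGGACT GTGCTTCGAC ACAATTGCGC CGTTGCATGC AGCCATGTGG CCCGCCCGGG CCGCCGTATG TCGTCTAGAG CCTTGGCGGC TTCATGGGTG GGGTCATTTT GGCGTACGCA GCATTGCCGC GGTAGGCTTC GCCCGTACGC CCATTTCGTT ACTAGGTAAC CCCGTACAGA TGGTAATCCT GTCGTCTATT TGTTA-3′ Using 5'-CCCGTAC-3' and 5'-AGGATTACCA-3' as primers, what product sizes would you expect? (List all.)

49 bp, 20 bp

The forward primer CCCGTAC matches the top strand at positions 142–148, 171–177.
The reverse primer's reverse complement is TGGTAATCCT, matching at positions 181–190.
Each forward site pairs with the reverse site to give a product ending at position 190: sizes 49, 20 bp.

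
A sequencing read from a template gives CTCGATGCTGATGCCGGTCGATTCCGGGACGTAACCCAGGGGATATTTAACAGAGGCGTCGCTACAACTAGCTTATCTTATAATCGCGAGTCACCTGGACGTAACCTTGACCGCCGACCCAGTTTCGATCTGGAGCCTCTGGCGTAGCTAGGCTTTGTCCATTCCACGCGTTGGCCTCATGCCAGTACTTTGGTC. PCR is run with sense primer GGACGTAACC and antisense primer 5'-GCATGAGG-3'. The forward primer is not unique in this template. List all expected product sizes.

The forward primer GGACGTAACC matches the top strand at positions 27–36, 97–106.
The reverse primer's reverse complement is CCTCATGC, matching at positions 175–182.
Each forward site pairs with the reverse site to give a product ending at position 182: sizes 156, 86 bp.

156 bp, 86 bp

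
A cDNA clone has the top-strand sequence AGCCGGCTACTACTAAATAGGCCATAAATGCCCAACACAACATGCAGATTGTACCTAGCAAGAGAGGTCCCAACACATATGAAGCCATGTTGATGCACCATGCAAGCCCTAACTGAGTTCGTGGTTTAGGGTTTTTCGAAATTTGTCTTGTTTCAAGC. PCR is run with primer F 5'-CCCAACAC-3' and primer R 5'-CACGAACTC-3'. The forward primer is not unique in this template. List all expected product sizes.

93 bp, 55 bp

The forward primer CCCAACAC matches the top strand at positions 31–38, 69–76.
The reverse primer's reverse complement is GAGTTCGTG, matching at positions 115–123.
Each forward site pairs with the reverse site to give a product ending at position 123: sizes 93, 55 bp.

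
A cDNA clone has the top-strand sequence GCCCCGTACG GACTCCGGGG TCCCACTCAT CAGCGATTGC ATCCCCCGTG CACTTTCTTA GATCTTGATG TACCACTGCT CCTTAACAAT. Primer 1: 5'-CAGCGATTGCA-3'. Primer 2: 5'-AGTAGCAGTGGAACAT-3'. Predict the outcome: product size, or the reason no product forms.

Primer 2 (AGTAGCAGTGGAACAT) does not match the top strand, and its reverse complement ATGTTCCACTGCTACT does not match either.
With no annealing site for primer 2, no amplification occurs.

No product — primer 2 has no binding site in the template.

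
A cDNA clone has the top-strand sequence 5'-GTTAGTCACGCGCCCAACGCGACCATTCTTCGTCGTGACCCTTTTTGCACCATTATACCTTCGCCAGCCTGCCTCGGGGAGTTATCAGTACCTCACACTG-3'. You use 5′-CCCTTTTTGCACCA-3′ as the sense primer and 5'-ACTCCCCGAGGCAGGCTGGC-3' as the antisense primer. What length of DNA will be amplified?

44 bp

The forward primer matches the template at positions 39–52.
Reverse complement of the reverse primer: GCCAGCCTGCCTCGGGGAGT. This occurs on the top strand at positions 63–82.
Product length = (reverse-primer end) − (forward-primer start) + 1 = 82 − 39 + 1 = 44 bp.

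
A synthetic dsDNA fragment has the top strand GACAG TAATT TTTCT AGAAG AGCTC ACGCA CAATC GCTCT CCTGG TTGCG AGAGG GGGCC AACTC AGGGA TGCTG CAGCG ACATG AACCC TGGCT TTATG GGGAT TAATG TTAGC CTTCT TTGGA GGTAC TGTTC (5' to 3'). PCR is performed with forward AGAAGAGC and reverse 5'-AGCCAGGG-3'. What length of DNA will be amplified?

Forward primer AGAAGAGC is found on the top strand at positions 16–23.
Taking the reverse complement of AGCCAGGG gives CCCTGGCT, found at positions 88–95 on the template; the primer anneals here to the top strand with its 3' end pointing upstream.
Amplicon spans positions 16–95: 80 bp.

80 bp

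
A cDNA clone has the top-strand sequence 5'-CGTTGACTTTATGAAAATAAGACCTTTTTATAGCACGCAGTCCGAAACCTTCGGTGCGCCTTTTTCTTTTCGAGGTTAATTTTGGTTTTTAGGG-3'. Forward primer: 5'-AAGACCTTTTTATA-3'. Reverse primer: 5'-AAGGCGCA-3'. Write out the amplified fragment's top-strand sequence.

Forward primer AAGACCTTTTTATA is found on the top strand at positions 19–32.
The reverse primer's reverse complement is TGCGCCTT, which matches the template at positions 55–62.
The product is the template from position 19 through 62 (44 bp).

5'-AAGACCTTTTTATAGCACGCAGTCCGAAACCTTCGGTGCGCCTT-3'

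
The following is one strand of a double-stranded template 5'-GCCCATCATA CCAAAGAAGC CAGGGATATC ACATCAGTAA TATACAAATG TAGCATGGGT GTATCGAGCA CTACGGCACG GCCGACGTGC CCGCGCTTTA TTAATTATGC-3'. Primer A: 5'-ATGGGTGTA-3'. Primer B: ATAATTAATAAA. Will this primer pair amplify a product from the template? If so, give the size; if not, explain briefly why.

Primer A (ATGGGTGTA) matches the top strand at positions 55–63; it acts as a forward primer.
Primer B's reverse complement is TTTATTAATTAT, matching the top strand at positions 97–108; it acts as a reverse primer.
The 3' ends face each other across positions 55–108, giving a 54 bp product.

Yes — a 54 bp product.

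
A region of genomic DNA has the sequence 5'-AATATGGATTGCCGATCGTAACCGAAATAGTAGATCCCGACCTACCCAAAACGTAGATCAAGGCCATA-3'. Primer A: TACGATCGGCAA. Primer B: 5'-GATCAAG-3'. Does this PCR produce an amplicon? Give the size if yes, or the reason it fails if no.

No product — the primers' 3' ends point away from each other.

Primer A (TACGATCGGCAA) has reverse complement TTGCCGATCGTA, which matches the top strand at positions 9–20; primer A anneals to the top strand there with its 3' end pointing upstream toward position 9.
Primer B (GATCAAG) matches the top strand directly at positions 56–62; it anneals to the bottom strand with its 3' end pointing downstream toward position 62.
The 3' ends diverge (primer A extends toward position 1, primer B toward position 68), so the primers never converge on a shared product.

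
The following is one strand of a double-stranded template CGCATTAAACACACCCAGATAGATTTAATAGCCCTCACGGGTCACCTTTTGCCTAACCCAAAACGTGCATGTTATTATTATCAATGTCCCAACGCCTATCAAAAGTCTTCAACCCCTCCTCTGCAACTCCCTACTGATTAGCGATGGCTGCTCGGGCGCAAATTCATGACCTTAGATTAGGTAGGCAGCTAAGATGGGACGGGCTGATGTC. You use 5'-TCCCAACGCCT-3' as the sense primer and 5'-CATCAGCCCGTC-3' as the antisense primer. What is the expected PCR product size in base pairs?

123 bp

The forward primer matches the template at positions 87–97.
The reverse primer's reverse complement is GACGGGCTGATG, which matches the template at positions 198–209.
The product runs from position 87 to position 209, so its length is 209 − 87 + 1 = 123 bp.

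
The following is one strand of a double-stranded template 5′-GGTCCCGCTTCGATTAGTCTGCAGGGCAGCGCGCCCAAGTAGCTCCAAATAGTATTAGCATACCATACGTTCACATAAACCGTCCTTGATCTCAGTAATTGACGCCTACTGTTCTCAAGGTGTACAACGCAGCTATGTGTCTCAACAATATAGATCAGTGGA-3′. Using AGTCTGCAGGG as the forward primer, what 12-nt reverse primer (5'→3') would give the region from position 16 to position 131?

5'-TGCGTTGTACAC-3'

The product's 3' end on the top strand is position 131.
The reverse primer anneals to the top strand over positions 120–131, i.e. to GTGTACAACGCA.
Its sequence written 5'→3' is the reverse complement: TGCGTTGTACAC.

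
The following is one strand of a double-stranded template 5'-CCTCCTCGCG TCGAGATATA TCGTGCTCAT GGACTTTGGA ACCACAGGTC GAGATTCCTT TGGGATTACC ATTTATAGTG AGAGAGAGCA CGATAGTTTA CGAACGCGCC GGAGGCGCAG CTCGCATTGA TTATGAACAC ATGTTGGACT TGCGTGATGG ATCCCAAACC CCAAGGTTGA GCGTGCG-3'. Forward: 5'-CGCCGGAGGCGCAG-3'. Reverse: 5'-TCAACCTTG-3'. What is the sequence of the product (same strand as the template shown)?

5'-CGCCGGAGGCGCAGCTCGCATTGATTATGAACACATGTTGGACTTGCGTGATGGATCCCAAACCCCAAGGTTGA-3'

The forward primer matches the template at positions 107–120.
The reverse primer's reverse complement is CAAGGTTGA, which matches the template at positions 172–180.
The product is the template from position 107 through 180 (74 bp).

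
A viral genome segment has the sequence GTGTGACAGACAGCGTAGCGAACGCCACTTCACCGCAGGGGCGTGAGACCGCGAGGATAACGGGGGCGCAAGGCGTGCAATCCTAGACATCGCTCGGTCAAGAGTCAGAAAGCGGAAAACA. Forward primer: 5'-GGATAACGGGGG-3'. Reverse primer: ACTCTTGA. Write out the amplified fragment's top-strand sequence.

The forward primer matches the template at positions 55–66.
Taking the reverse complement of ACTCTTGA gives TCAAGAGT, found at positions 98–105 on the template; the primer anneals here to the top strand with its 3' end pointing upstream.
The product is the template from position 55 through 105 (51 bp).

5'-GGATAACGGGGGCGCAAGGCGTGCAATCCTAGACATCGCTCGGTCAAGAGT-3'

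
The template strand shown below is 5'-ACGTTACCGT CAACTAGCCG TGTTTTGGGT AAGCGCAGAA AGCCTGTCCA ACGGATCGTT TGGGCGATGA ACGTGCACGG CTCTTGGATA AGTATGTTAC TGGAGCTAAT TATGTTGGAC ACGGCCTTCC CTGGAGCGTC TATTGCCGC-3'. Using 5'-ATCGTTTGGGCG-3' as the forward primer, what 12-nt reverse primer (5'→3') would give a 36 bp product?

The forward primer binds at positions 55–66, so a 36 bp product ends at position 55 + 36 − 1 = 90.
The reverse primer anneals to the top strand over positions 79–90, i.e. to GGCTCTTGGATA.
Its sequence written 5'→3' is the reverse complement: TATCCAAGAGCC.

5'-TATCCAAGAGCC-3'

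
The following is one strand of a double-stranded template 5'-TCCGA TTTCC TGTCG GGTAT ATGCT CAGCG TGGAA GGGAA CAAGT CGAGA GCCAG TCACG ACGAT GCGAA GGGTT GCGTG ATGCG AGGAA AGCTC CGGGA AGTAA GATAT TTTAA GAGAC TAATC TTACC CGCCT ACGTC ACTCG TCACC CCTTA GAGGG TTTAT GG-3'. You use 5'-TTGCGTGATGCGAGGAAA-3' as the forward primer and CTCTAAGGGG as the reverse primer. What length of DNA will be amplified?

Scanning the template, TTGCGTGATGCGAGGAAA occurs at positions 74–91; this primer anneals to the bottom strand there with its 3' end pointing downstream.
The reverse primer's reverse complement is CCCCTTAGAG, which matches the template at positions 149–158.
The product runs from position 74 to position 158, so its length is 158 − 74 + 1 = 85 bp.

85 bp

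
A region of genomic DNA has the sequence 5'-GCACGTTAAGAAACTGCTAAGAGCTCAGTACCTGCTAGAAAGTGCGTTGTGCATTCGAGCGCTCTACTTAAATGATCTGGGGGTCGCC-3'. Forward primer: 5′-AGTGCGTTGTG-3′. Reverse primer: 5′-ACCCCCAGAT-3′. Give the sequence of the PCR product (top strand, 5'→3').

Scanning the template, AGTGCGTTGTG occurs at positions 41–51; this primer anneals to the bottom strand there with its 3' end pointing downstream.
Reverse complement of the reverse primer: ATCTGGGGGT. This occurs on the top strand at positions 75–84.
The product is the template from position 41 through 84 (44 bp).

5'-AGTGCGTTGTGCATTCGAGCGCTCTACTTAAATGATCTGGGGGT-3'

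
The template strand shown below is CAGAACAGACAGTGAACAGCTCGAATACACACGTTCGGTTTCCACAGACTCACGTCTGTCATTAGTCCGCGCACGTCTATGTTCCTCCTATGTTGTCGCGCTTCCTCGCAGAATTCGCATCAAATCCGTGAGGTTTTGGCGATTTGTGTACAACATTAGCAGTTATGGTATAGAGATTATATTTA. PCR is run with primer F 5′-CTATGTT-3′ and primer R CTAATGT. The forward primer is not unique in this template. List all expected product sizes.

83 bp, 72 bp

The forward primer CTATGTT matches the top strand at positions 77–83, 88–94.
The reverse primer's reverse complement is ACATTAG, matching at positions 153–159.
Each forward site pairs with the reverse site to give a product ending at position 159: sizes 83, 72 bp.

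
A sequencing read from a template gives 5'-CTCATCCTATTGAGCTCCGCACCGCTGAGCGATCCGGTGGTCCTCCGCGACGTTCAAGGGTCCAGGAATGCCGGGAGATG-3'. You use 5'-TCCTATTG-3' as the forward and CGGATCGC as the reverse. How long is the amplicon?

Scanning the template, TCCTATTG occurs at positions 5–12; this primer anneals to the bottom strand there with its 3' end pointing downstream.
The reverse primer's reverse complement is GCGATCCG, which matches the template at positions 29–36.
Product length = (reverse-primer end) − (forward-primer start) + 1 = 36 − 5 + 1 = 32 bp.

32 bp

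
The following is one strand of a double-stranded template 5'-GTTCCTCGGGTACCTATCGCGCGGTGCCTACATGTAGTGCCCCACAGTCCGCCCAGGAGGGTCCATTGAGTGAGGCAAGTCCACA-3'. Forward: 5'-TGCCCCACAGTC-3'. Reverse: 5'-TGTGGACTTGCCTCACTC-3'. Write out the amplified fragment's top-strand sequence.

5'-TGCCCCACAGTCCGCCCAGGAGGGTCCATTGAGTGAGGCAAGTCCACA-3'

The forward primer matches the template at positions 38–49.
Taking the reverse complement of TGTGGACTTGCCTCACTC gives GAGTGAGGCAAGTCCACA, found at positions 68–85 on the template; the primer anneals here to the top strand with its 3' end pointing upstream.
The product is the template from position 38 through 85 (48 bp).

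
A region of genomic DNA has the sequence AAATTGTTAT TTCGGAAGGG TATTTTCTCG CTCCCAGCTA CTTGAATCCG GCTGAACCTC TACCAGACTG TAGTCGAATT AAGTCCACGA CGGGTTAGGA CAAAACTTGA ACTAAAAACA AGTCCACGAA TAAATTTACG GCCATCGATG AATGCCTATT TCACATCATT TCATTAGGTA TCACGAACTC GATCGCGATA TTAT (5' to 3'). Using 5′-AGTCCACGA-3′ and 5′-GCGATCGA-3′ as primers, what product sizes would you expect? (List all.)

The forward primer AGTCCACGA matches the top strand at positions 82–90, 121–129.
The reverse primer's reverse complement is TCGATCGC, matching at positions 189–196.
Each forward site pairs with the reverse site to give a product ending at position 196: sizes 115, 76 bp.

115 bp, 76 bp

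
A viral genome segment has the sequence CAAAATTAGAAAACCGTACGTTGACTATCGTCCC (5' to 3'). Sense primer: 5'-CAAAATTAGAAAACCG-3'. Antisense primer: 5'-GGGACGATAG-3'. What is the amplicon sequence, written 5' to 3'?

5'-CAAAATTAGAAAACCGTACGTTGACTATCGTCCC-3'

Forward primer CAAAATTAGAAAACCG is found on the top strand at positions 1–16.
Reverse complement of the reverse primer: CTATCGTCCC. This occurs on the top strand at positions 25–34.
The product is the template from position 1 through 34 (34 bp).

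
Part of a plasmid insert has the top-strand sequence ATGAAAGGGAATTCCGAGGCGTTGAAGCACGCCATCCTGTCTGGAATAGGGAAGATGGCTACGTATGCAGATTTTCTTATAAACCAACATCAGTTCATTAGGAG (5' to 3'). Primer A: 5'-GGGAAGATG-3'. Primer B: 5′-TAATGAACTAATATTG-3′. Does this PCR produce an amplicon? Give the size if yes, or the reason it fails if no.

Primer B (TAATGAACTAATATTG) does not match the top strand, and its reverse complement CAATATTAGTTCATTA does not match either.
With no annealing site for primer B, no amplification occurs.

No product — primer B has no binding site in the template.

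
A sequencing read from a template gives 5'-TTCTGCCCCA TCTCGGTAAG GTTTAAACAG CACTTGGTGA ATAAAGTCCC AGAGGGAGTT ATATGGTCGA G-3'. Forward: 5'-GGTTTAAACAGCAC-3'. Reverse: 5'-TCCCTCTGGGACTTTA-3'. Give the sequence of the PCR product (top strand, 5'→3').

The forward primer matches the template at positions 20–33.
Reverse complement of the reverse primer: TAAAGTCCCAGAGGGA. This occurs on the top strand at positions 42–57.
The product is the template from position 20 through 57 (38 bp).

5'-GGTTTAAACAGCACTTGGTGAATAAAGTCCCAGAGGGA-3'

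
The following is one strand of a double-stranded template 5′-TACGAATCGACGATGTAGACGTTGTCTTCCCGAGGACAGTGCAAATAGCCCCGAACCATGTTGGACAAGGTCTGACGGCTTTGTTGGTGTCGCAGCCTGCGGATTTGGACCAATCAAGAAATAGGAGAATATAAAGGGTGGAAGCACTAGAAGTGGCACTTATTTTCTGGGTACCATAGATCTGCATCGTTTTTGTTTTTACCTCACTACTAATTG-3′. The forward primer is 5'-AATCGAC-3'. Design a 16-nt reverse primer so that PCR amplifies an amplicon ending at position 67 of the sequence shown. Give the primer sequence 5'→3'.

The forward primer binds at positions 5–11; the product's 3' end on the top strand is position 67.
The reverse primer anneals to the top strand over positions 52–67, i.e. to CGAACCATGTTGGACA.
Its sequence written 5'→3' is the reverse complement: TGTCCAACATGGTTCG.

5'-TGTCCAACATGGTTCG-3'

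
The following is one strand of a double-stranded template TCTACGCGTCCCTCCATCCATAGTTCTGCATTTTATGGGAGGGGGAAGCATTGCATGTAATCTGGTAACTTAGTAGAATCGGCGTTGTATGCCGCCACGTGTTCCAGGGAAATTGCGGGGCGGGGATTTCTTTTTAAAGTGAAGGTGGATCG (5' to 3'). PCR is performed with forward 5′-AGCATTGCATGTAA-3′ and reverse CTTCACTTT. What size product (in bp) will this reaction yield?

Scanning the template, AGCATTGCATGTAA occurs at positions 47–60; this primer anneals to the bottom strand there with its 3' end pointing downstream.
Reverse complement of the reverse primer: AAAGTGAAG. This occurs on the top strand at positions 136–144.
Product length = (reverse-primer end) − (forward-primer start) + 1 = 144 − 47 + 1 = 98 bp.

98 bp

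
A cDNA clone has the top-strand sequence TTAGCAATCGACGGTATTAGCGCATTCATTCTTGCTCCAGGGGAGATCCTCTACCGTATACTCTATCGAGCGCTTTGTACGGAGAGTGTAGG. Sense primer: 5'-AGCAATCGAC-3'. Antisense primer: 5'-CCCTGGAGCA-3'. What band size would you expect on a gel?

40 bp

The forward primer matches the template at positions 3–12.
Taking the reverse complement of CCCTGGAGCA gives TGCTCCAGGG, found at positions 33–42 on the template; the primer anneals here to the top strand with its 3' end pointing upstream.
Product length = (reverse-primer end) − (forward-primer start) + 1 = 42 − 3 + 1 = 40 bp.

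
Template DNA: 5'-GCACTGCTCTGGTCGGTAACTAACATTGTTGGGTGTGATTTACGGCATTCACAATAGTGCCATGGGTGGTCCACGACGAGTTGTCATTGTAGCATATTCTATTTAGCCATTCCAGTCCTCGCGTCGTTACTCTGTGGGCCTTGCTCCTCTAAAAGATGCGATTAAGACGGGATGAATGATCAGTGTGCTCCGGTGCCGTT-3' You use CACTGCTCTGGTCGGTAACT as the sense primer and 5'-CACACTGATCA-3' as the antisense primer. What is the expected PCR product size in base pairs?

Forward primer CACTGCTCTGGTCGGTAACT is found on the top strand at positions 2–21.
Reverse complement of the reverse primer: TGATCAGTGTG. This occurs on the top strand at positions 177–187.
The product runs from position 2 to position 187, so its length is 187 − 2 + 1 = 186 bp.

186 bp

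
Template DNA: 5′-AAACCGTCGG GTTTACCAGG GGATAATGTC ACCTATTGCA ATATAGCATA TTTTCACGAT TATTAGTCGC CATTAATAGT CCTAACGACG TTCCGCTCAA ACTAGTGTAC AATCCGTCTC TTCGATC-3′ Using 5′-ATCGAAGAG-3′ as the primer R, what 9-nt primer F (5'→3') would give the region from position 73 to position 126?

The reverse primer's reverse complement CTCTTCGAT matches the template at positions 118–126; the product starts at position 73.
The forward primer is identical to the top strand over positions 73–81: TTAATAGTC.

5'-TTAATAGTC-3'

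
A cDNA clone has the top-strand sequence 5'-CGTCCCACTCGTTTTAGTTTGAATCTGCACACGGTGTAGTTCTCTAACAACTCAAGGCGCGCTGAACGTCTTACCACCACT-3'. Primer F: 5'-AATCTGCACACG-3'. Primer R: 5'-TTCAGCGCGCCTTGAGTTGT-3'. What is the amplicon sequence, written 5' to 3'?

5'-AATCTGCACACGGTGTAGTTCTCTAACAACTCAAGGCGCGCTGAA-3'

Forward primer AATCTGCACACG is found on the top strand at positions 22–33.
Reverse complement of the reverse primer: ACAACTCAAGGCGCGCTGAA. This occurs on the top strand at positions 47–66.
The product is the template from position 22 through 66 (45 bp).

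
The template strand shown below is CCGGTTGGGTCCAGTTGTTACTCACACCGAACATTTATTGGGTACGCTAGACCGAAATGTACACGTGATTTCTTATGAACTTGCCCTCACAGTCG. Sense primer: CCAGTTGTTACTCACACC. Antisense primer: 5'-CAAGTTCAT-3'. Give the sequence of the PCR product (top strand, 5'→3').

Forward primer CCAGTTGTTACTCACACC is found on the top strand at positions 11–28.
Taking the reverse complement of CAAGTTCAT gives ATGAACTTG, found at positions 75–83 on the template; the primer anneals here to the top strand with its 3' end pointing upstream.
The product is the template from position 11 through 83 (73 bp).

5'-CCAGTTGTTACTCACACCGAACATTTATTGGGTACGCTAGACCGAAATGTACACGTGATTTCTTATGAACTTG-3'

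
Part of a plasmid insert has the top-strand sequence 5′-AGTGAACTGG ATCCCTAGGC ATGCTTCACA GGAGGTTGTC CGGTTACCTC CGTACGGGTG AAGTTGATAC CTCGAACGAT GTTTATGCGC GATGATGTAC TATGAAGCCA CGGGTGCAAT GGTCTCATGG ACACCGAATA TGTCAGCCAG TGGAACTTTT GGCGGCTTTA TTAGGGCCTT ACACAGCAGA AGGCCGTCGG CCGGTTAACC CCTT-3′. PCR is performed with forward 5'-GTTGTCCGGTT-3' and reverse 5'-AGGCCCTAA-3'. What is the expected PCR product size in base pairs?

Scanning the template, GTTGTCCGGTT occurs at positions 35–45; this primer anneals to the bottom strand there with its 3' end pointing downstream.
Reverse complement of the reverse primer: TTAGGGCCT. This occurs on the top strand at positions 171–179.
The product runs from position 35 to position 179, so its length is 179 − 35 + 1 = 145 bp.

145 bp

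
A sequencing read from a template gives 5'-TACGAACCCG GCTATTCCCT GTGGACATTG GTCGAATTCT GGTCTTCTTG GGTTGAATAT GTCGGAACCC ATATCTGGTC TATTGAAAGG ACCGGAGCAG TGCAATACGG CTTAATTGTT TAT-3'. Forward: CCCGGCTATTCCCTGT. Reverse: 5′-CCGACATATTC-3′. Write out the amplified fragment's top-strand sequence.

5'-CCCGGCTATTCCCTGTGGACATTGGTCGAATTCTGGTCTTCTTGGGTTGAATATGTCGG-3'

Forward primer CCCGGCTATTCCCTGT is found on the top strand at positions 7–22.
The reverse primer's reverse complement is GAATATGTCGG, which matches the template at positions 55–65.
The product is the template from position 7 through 65 (59 bp).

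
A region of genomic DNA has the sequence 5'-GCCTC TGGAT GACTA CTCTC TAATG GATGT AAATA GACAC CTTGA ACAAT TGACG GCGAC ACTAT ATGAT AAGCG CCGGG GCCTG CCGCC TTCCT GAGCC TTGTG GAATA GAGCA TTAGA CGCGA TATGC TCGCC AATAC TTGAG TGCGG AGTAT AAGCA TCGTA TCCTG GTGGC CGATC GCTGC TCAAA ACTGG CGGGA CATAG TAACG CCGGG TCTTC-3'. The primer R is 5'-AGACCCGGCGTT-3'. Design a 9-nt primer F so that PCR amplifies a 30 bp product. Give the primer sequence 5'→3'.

5'-AAACTGGCG-3'

The reverse primer's reverse complement AACGCCGGGTCT matches the template at positions 207–218, so the product ends at position 218.
A 30 bp product then starts at position 218 − 30 + 1 = 189.
The forward primer is identical to the top strand there: AAACTGGCG.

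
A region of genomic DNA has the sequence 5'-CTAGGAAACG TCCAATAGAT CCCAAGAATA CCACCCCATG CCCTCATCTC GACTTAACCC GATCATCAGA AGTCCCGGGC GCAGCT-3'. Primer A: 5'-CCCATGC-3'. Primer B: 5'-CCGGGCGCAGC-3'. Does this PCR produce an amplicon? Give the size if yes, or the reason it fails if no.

Primer A (CCCATGC) matches the top strand at positions 35–41 (3' end points downstream).
Primer B (CCGGGCGCAGC) also matches the top strand directly, at positions 75–85 — its reverse complement GCTGCGCCCGG is not present.
Both primers anneal to the bottom strand with 3' ends pointing the same way, so neither can prime synthesis back toward the other.

No product — both primers anneal to the same strand and extend in the same direction.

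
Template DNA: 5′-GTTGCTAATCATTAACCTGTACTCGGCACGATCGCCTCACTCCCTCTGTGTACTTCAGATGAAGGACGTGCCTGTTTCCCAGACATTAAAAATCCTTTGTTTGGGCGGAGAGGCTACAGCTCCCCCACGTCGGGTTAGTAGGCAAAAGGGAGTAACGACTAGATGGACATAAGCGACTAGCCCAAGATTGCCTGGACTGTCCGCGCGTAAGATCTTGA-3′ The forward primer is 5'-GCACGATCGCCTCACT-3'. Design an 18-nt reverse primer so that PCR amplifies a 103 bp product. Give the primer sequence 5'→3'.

5'-GTGGGGGAGCTGTAGCCT-3'

The forward primer binds at positions 26–41, so a 103 bp product ends at position 26 + 103 − 1 = 128.
The reverse primer anneals to the top strand over positions 111–128, i.e. to AGGCTACAGCTCCCCCAC.
Its sequence written 5'→3' is the reverse complement: GTGGGGGAGCTGTAGCCT.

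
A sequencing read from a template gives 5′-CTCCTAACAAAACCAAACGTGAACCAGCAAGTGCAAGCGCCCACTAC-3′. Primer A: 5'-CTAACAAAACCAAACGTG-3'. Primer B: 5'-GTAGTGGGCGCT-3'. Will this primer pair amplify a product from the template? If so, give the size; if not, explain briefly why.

Yes — a 44 bp product.

Primer A (CTAACAAAACCAAACGTG) matches the top strand at positions 4–21; it acts as a forward primer.
Primer B's reverse complement is AGCGCCCACTAC, matching the top strand at positions 36–47; it acts as a reverse primer.
The 3' ends face each other across positions 4–47, giving a 44 bp product.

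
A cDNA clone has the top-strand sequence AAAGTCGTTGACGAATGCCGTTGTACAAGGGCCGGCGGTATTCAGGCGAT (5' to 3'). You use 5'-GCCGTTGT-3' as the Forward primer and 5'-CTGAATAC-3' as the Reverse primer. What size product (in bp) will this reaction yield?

29 bp

The forward primer matches the template at positions 17–24.
The reverse primer's reverse complement is GTATTCAG, which matches the template at positions 38–45.
Product length = (reverse-primer end) − (forward-primer start) + 1 = 45 − 17 + 1 = 29 bp.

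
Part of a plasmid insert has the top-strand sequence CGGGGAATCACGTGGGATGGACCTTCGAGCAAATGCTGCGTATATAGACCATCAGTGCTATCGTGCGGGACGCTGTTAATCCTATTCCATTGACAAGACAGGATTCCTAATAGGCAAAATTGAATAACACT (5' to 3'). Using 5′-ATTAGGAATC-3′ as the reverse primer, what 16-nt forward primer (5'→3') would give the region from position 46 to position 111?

5'-AGACCATCAGTGCTAT-3'

The reverse primer's reverse complement GATTCCTAAT matches the template at positions 102–111; the product starts at position 46.
The forward primer is identical to the top strand over positions 46–61: AGACCATCAGTGCTAT.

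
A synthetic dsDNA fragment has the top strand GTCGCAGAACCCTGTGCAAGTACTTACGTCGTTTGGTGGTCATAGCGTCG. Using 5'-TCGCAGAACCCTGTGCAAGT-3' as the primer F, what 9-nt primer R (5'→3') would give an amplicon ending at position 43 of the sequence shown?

The forward primer binds at positions 2–21; the product's 3' end on the top strand is position 43.
The reverse primer anneals to the top strand over positions 35–43, i.e. to GGTGGTCAT.
Its sequence written 5'→3' is the reverse complement: ATGACCACC.

5'-ATGACCACC-3'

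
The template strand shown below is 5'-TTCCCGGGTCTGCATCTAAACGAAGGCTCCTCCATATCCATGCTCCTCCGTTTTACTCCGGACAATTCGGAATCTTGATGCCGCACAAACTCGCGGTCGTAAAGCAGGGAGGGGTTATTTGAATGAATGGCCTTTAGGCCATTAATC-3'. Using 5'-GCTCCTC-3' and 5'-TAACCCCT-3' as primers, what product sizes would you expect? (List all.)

92 bp, 76 bp

The forward primer GCTCCTC matches the top strand at positions 26–32, 42–48.
The reverse primer's reverse complement is AGGGGTTA, matching at positions 110–117.
Each forward site pairs with the reverse site to give a product ending at position 117: sizes 92, 76 bp.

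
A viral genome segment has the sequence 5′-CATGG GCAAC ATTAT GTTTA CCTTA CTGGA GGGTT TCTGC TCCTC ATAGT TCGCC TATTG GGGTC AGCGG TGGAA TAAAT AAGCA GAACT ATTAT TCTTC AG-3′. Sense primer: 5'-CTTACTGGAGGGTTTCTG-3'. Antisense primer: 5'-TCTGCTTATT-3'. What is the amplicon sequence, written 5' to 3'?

Scanning the template, CTTACTGGAGGGTTTCTG occurs at positions 22–39; this primer anneals to the bottom strand there with its 3' end pointing downstream.
The reverse primer's reverse complement is AATAAGCAGA, which matches the template at positions 78–87.
The product is the template from position 22 through 87 (66 bp).

5'-CTTACTGGAGGGTTTCTGCTCCTCATAGTTCGCCTATTGGGGTCAGCGGTGGAATAAATAAGCAGA-3'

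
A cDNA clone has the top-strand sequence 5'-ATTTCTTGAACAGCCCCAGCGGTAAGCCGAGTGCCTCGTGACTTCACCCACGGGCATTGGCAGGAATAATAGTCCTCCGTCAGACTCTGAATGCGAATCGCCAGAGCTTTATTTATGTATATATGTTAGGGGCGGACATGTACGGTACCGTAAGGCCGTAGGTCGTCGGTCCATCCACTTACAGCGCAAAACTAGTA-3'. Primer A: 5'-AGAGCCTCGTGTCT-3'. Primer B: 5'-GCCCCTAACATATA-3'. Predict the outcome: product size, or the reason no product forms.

No product — primer A has no binding site in the template.

Primer A (AGAGCCTCGTGTCT) does not match the top strand, and its reverse complement AGACACGAGGCTCT does not match either.
With no annealing site for primer A, no amplification occurs.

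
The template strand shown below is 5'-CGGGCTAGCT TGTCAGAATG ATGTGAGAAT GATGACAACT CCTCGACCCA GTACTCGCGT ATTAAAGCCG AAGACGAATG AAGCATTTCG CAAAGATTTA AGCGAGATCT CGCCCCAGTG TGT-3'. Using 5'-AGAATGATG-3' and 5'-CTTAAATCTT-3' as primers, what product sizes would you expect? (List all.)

88 bp, 77 bp

The forward primer AGAATGATG matches the top strand at positions 15–23, 26–34.
The reverse primer's reverse complement is AAGATTTAAG, matching at positions 93–102.
Each forward site pairs with the reverse site to give a product ending at position 102: sizes 88, 77 bp.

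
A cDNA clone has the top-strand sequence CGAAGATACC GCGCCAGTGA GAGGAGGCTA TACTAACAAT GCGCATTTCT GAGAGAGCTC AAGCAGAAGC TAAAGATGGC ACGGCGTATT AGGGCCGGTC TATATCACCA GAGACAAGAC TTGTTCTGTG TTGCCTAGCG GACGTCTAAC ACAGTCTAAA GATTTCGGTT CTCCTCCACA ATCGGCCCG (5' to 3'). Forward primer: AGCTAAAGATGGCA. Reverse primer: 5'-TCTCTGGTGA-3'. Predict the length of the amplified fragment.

The forward primer matches the template at positions 68–81.
Reverse complement of the reverse primer: TCACCAGAGA. This occurs on the top strand at positions 105–114.
The product runs from position 68 to position 114, so its length is 114 − 68 + 1 = 47 bp.

47 bp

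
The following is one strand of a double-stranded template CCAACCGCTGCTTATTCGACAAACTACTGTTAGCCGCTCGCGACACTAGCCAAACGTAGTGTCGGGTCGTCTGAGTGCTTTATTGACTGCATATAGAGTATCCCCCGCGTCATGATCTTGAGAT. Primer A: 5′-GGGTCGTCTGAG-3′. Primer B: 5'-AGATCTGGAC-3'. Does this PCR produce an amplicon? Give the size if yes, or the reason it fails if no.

No product — primer B has no binding site in the template.

Primer B (AGATCTGGAC) does not match the top strand, and its reverse complement GTCCAGATCT does not match either.
With no annealing site for primer B, no amplification occurs.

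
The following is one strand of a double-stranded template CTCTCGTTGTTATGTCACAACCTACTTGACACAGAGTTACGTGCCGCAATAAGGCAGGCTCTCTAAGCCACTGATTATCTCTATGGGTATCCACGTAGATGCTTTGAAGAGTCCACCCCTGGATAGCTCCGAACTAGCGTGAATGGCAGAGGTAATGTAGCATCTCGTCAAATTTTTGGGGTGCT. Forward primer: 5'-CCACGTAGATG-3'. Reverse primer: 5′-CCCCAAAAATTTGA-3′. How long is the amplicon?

91 bp

Forward primer CCACGTAGATG is found on the top strand at positions 91–101.
Taking the reverse complement of CCCCAAAAATTTGA gives TCAAATTTTTGGGG, found at positions 168–181 on the template; the primer anneals here to the top strand with its 3' end pointing upstream.
Amplicon spans positions 91–181: 91 bp.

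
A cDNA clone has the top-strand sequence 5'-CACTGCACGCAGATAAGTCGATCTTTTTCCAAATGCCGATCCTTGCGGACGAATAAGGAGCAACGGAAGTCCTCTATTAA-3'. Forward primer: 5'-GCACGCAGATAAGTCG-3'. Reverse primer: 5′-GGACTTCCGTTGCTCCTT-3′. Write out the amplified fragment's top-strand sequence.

Forward primer GCACGCAGATAAGTCG is found on the top strand at positions 5–20.
The reverse primer's reverse complement is AAGGAGCAACGGAAGTCC, which matches the template at positions 55–72.
The product is the template from position 5 through 72 (68 bp).

5'-GCACGCAGATAAGTCGATCTTTTTCCAAATGCCGATCCTTGCGGACGAATAAGGAGCAACGGAAGTCC-3'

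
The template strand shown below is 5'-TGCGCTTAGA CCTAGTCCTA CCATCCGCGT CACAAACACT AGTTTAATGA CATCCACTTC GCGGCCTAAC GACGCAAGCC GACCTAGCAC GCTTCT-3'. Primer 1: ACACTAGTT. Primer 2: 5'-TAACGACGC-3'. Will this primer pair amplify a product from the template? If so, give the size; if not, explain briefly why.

Primer 1 (ACACTAGTT) matches the top strand at positions 36–44 (3' end points downstream).
Primer 2 (TAACGACGC) also matches the top strand directly, at positions 67–75 — its reverse complement GCGTCGTTA is not present.
Both primers anneal to the bottom strand with 3' ends pointing the same way, so neither can prime synthesis back toward the other.

No product — both primers anneal to the same strand and extend in the same direction.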